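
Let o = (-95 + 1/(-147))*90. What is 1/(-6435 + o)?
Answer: -49/734295 ≈ -6.6731e-5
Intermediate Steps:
o = -418980/49 (o = (-95 - 1/147)*90 = -13966/147*90 = -418980/49 ≈ -8550.6)
1/(-6435 + o) = 1/(-6435 - 418980/49) = 1/(-734295/49) = -49/734295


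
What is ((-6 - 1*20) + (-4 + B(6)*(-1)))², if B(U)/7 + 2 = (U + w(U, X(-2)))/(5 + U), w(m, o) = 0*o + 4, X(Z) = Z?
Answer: 60516/121 ≈ 500.13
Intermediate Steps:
w(m, o) = 4 (w(m, o) = 0 + 4 = 4)
B(U) = -14 + 7*(4 + U)/(5 + U) (B(U) = -14 + 7*((U + 4)/(5 + U)) = -14 + 7*((4 + U)/(5 + U)) = -14 + 7*(4 + U)/(5 + U))
((-6 - 1*20) + (-4 + B(6)*(-1)))² = ((-6 - 1*20) + (-4 + (7*(-6 - 1*6)/(5 + 6))*(-1)))² = ((-6 - 20) + (-4 + (7*(-6 - 6)/11)*(-1)))² = (-26 + (-4 + (7*(1/11)*(-12))*(-1)))² = (-26 + (-4 - 84/11*(-1)))² = (-26 + (-4 + 84/11))² = (-26 + 40/11)² = (-246/11)² = 60516/121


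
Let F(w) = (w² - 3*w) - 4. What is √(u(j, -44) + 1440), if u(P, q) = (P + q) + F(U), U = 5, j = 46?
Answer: 2*√362 ≈ 38.053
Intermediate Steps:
F(w) = -4 + w² - 3*w
u(P, q) = 6 + P + q (u(P, q) = (P + q) + (-4 + 5² - 3*5) = (P + q) + (-4 + 25 - 15) = (P + q) + 6 = 6 + P + q)
√(u(j, -44) + 1440) = √((6 + 46 - 44) + 1440) = √(8 + 1440) = √1448 = 2*√362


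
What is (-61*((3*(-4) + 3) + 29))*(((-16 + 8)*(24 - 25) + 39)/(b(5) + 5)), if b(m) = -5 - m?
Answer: 11468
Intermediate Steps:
(-61*((3*(-4) + 3) + 29))*(((-16 + 8)*(24 - 25) + 39)/(b(5) + 5)) = (-61*((3*(-4) + 3) + 29))*(((-16 + 8)*(24 - 25) + 39)/((-5 - 1*5) + 5)) = (-61*((-12 + 3) + 29))*((-8*(-1) + 39)/((-5 - 5) + 5)) = (-61*(-9 + 29))*((8 + 39)/(-10 + 5)) = (-61*20)*(47/(-5)) = -57340*(-1)/5 = -1220*(-47/5) = 11468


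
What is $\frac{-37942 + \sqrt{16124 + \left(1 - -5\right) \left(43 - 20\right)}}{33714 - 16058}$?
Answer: $- \frac{18971}{8828} + \frac{\sqrt{16262}}{17656} \approx -2.1417$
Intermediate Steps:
$\frac{-37942 + \sqrt{16124 + \left(1 - -5\right) \left(43 - 20\right)}}{33714 - 16058} = \frac{-37942 + \sqrt{16124 + \left(1 + 5\right) 23}}{17656} = \left(-37942 + \sqrt{16124 + 6 \cdot 23}\right) \frac{1}{17656} = \left(-37942 + \sqrt{16124 + 138}\right) \frac{1}{17656} = \left(-37942 + \sqrt{16262}\right) \frac{1}{17656} = - \frac{18971}{8828} + \frac{\sqrt{16262}}{17656}$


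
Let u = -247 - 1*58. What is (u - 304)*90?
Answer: -54810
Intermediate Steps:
u = -305 (u = -247 - 58 = -305)
(u - 304)*90 = (-305 - 304)*90 = -609*90 = -54810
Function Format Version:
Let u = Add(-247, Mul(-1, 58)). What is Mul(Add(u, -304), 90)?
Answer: -54810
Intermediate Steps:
u = -305 (u = Add(-247, -58) = -305)
Mul(Add(u, -304), 90) = Mul(Add(-305, -304), 90) = Mul(-609, 90) = -54810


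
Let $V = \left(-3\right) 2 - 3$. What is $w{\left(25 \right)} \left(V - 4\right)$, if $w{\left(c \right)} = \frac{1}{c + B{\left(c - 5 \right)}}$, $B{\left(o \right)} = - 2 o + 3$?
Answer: $\frac{13}{12} \approx 1.0833$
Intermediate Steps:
$V = -9$ ($V = -6 - 3 = -9$)
$B{\left(o \right)} = 3 - 2 o$
$w{\left(c \right)} = \frac{1}{13 - c}$ ($w{\left(c \right)} = \frac{1}{c - \left(-3 + 2 \left(c - 5\right)\right)} = \frac{1}{c - \left(-3 + 2 \left(-5 + c\right)\right)} = \frac{1}{c + \left(3 - \left(-10 + 2 c\right)\right)} = \frac{1}{c - \left(-13 + 2 c\right)} = \frac{1}{13 - c}$)
$w{\left(25 \right)} \left(V - 4\right) = \frac{-9 - 4}{13 - 25} = \frac{1}{-12} \left(-13\right) = \left(- \frac{1}{12}\right) \left(-13\right) = \frac{13}{12}$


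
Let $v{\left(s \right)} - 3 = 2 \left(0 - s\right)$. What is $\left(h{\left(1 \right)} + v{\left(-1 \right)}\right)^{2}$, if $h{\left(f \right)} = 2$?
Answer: $49$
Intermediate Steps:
$v{\left(s \right)} = 3 - 2 s$ ($v{\left(s \right)} = 3 + 2 \left(0 - s\right) = 3 + 2 \left(- s\right) = 3 - 2 s$)
$\left(h{\left(1 \right)} + v{\left(-1 \right)}\right)^{2} = \left(2 + \left(3 - -2\right)\right)^{2} = \left(2 + \left(3 + 2\right)\right)^{2} = \left(2 + 5\right)^{2} = 7^{2} = 49$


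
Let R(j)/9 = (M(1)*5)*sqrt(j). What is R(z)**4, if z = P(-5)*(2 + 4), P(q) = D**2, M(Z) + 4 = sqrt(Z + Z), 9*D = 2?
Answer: 162720000 - 103680000*sqrt(2) ≈ 1.6094e+7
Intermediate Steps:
D = 2/9 (D = (1/9)*2 = 2/9 ≈ 0.22222)
M(Z) = -4 + sqrt(2)*sqrt(Z) (M(Z) = -4 + sqrt(Z + Z) = -4 + sqrt(2*Z) = -4 + sqrt(2)*sqrt(Z))
P(q) = 4/81 (P(q) = (2/9)**2 = 4/81)
z = 8/27 (z = 4*(2 + 4)/81 = (4/81)*6 = 8/27 ≈ 0.29630)
R(j) = 9*sqrt(j)*(-20 + 5*sqrt(2)) (R(j) = 9*(((-4 + sqrt(2)*sqrt(1))*5)*sqrt(j)) = 9*(((-4 + sqrt(2)*1)*5)*sqrt(j)) = 9*(((-4 + sqrt(2))*5)*sqrt(j)) = 9*((-20 + 5*sqrt(2))*sqrt(j)) = 9*(sqrt(j)*(-20 + 5*sqrt(2))) = 9*sqrt(j)*(-20 + 5*sqrt(2)))
R(z)**4 = (45*sqrt(8/27)*(-4 + sqrt(2)))**4 = (45*(2*sqrt(6)/9)*(-4 + sqrt(2)))**4 = (10*sqrt(6)*(-4 + sqrt(2)))**4 = 360000*(-4 + sqrt(2))**4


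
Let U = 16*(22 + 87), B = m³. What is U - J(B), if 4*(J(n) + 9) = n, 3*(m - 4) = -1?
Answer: 187993/108 ≈ 1740.7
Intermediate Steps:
m = 11/3 (m = 4 + (⅓)*(-1) = 4 - ⅓ = 11/3 ≈ 3.6667)
B = 1331/27 (B = (11/3)³ = 1331/27 ≈ 49.296)
U = 1744 (U = 16*109 = 1744)
J(n) = -9 + n/4
U - J(B) = 1744 - (-9 + (¼)*(1331/27)) = 1744 - (-9 + 1331/108) = 1744 - 1*359/108 = 1744 - 359/108 = 187993/108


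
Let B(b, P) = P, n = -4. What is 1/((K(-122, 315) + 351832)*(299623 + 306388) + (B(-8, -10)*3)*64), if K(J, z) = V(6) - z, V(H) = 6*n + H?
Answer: 1/213012258569 ≈ 4.6946e-12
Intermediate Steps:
V(H) = -24 + H (V(H) = 6*(-4) + H = -24 + H)
K(J, z) = -18 - z (K(J, z) = (-24 + 6) - z = -18 - z)
1/((K(-122, 315) + 351832)*(299623 + 306388) + (B(-8, -10)*3)*64) = 1/(((-18 - 1*315) + 351832)*(299623 + 306388) - 10*3*64) = 1/(((-18 - 315) + 351832)*606011 - 30*64) = 1/((-333 + 351832)*606011 - 1920) = 1/(351499*606011 - 1920) = 1/(213012260489 - 1920) = 1/213012258569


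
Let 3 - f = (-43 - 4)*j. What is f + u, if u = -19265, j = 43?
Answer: -17241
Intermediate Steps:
f = 2024 (f = 3 - (-43 - 4)*43 = 3 - (-47)*43 = 3 - 1*(-2021) = 3 + 2021 = 2024)
f + u = 2024 - 19265 = -17241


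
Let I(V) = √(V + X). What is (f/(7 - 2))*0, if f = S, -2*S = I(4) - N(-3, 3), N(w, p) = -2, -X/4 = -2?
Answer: 0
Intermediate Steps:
X = 8 (X = -4*(-2) = 8)
I(V) = √(8 + V) (I(V) = √(V + 8) = √(8 + V))
S = -1 - √3 (S = -(√(8 + 4) - 1*(-2))/2 = -(√12 + 2)/2 = -(2*√3 + 2)/2 = -(2 + 2*√3)/2 = -1 - √3 ≈ -2.7321)
f = -1 - √3 ≈ -2.7321
(f/(7 - 2))*0 = ((-1 - √3)/(7 - 2))*0 = ((-1 - √3)/5)*0 = ((-1 - √3)*(⅕))*0 = (-⅕ - √3/5)*0 = 0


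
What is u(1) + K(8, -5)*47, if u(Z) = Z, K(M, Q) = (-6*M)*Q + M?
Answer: 11657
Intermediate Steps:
K(M, Q) = M - 6*M*Q (K(M, Q) = -6*M*Q + M = M - 6*M*Q)
u(1) + K(8, -5)*47 = 1 + (8*(1 - 6*(-5)))*47 = 1 + (8*(1 + 30))*47 = 1 + (8*31)*47 = 1 + 248*47 = 1 + 11656 = 11657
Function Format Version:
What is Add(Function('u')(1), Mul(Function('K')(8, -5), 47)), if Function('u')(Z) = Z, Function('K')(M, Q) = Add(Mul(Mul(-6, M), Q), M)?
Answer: 11657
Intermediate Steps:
Function('K')(M, Q) = Add(M, Mul(-6, M, Q)) (Function('K')(M, Q) = Add(Mul(-6, M, Q), M) = Add(M, Mul(-6, M, Q)))
Add(Function('u')(1), Mul(Function('K')(8, -5), 47)) = Add(1, Mul(Mul(8, Add(1, Mul(-6, -5))), 47)) = Add(1, Mul(Mul(8, Add(1, 30)), 47)) = Add(1, Mul(Mul(8, 31), 47)) = Add(1, Mul(248, 47)) = Add(1, 11656) = 11657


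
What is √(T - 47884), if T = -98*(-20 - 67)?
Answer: I*√39358 ≈ 198.39*I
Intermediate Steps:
T = 8526 (T = -98*(-87) = 8526)
√(T - 47884) = √(8526 - 47884) = √(-39358) = I*√39358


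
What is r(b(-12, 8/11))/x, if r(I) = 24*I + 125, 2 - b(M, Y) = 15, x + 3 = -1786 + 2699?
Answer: -187/910 ≈ -0.20549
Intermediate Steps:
x = 910 (x = -3 + (-1786 + 2699) = -3 + 913 = 910)
b(M, Y) = -13 (b(M, Y) = 2 - 1*15 = 2 - 15 = -13)
r(I) = 125 + 24*I
r(b(-12, 8/11))/x = (125 + 24*(-13))/910 = (125 - 312)*(1/910) = -187*1/910 = -187/910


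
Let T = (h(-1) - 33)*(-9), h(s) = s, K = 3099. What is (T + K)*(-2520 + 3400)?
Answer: 2996400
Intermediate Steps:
T = 306 (T = (-1 - 33)*(-9) = -34*(-9) = 306)
(T + K)*(-2520 + 3400) = (306 + 3099)*(-2520 + 3400) = 3405*880 = 2996400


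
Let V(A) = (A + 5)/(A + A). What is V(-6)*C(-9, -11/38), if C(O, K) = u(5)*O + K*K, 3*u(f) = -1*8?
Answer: 34777/17328 ≈ 2.0070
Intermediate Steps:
u(f) = -8/3 (u(f) = (-1*8)/3 = (1/3)*(-8) = -8/3)
C(O, K) = K**2 - 8*O/3 (C(O, K) = -8*O/3 + K*K = -8*O/3 + K**2 = K**2 - 8*O/3)
V(A) = (5 + A)/(2*A) (V(A) = (5 + A)/((2*A)) = (5 + A)*(1/(2*A)) = (5 + A)/(2*A))
V(-6)*C(-9, -11/38) = ((1/2)*(5 - 6)/(-6))*((-11/38)**2 - 8/3*(-9)) = ((1/2)*(-1/6)*(-1))*((-11*1/38)**2 + 24) = ((-11/38)**2 + 24)/12 = (121/1444 + 24)/12 = (1/12)*(34777/1444) = 34777/17328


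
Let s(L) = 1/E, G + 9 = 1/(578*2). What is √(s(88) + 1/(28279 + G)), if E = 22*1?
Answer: √23514071447062086/718962662 ≈ 0.21328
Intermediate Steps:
E = 22
G = -10403/1156 (G = -9 + 1/(578*2) = -9 + 1/1156 = -10403/1156 ≈ -8.9991)
s(L) = 1/22
√(s(88) + 1/(28279 + G)) = √(1/22 + 1/(28279 - 10403/1156)) = √(1/22 + 1/(32680121/1156)) = √(1/22 + 1156/32680121) = √(32705553/718962662) = √23514071447062086/718962662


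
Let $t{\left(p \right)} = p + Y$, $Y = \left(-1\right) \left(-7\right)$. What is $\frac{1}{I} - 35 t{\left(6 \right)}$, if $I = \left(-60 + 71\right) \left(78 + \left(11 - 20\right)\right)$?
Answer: $- \frac{345344}{759} \approx -455.0$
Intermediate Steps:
$I = 759$ ($I = 11 \left(78 + \left(11 - 20\right)\right) = 11 \left(78 - 9\right) = 11 \cdot 69 = 759$)
$Y = 7$
$t{\left(p \right)} = 7 + p$ ($t{\left(p \right)} = p + 7 = 7 + p$)
$\frac{1}{I} - 35 t{\left(6 \right)} = \frac{1}{759} - 35 \left(7 + 6\right) = \frac{1}{759} - 455 = - \frac{345344}{759}$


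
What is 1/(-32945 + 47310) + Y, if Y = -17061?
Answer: -245081264/14365 ≈ -17061.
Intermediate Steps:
1/(-32945 + 47310) + Y = 1/(-32945 + 47310) - 17061 = 1/14365 - 17061 = -245081264/14365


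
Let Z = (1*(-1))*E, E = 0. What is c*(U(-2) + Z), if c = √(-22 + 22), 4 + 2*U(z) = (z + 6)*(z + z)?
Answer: 0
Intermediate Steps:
U(z) = -2 + z*(6 + z) (U(z) = -2 + ((z + 6)*(z + z))/2 = -2 + ((6 + z)*(2*z))/2 = -2 + (2*z*(6 + z))/2 = -2 + z*(6 + z))
c = 0 (c = √0 = 0)
Z = 0 (Z = (1*(-1))*0 = -1*0 = 0)
c*(U(-2) + Z) = 0*((-2 + (-2)² + 6*(-2)) + 0) = 0*((-2 + 4 - 12) + 0) = 0*(-10 + 0) = 0*(-10) = 0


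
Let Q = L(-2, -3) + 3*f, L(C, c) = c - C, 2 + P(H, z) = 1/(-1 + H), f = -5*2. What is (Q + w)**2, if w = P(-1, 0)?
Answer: 4489/4 ≈ 1122.3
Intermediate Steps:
f = -10
P(H, z) = -2 + 1/(-1 + H)
Q = -31 (Q = (-3 - 1*(-2)) + 3*(-10) = (-3 + 2) - 30 = -1 - 30 = -31)
w = -5/2 (w = (3 - 2*(-1))/(-1 - 1) = (3 + 2)/(-2) = -1/2*5 = -5/2 ≈ -2.5000)
(Q + w)**2 = (-31 - 5/2)**2 = (-67/2)**2 = 4489/4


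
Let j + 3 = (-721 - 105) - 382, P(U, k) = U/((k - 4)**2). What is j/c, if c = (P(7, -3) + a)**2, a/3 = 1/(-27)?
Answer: -4806459/4 ≈ -1.2016e+6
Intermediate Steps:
a = -1/9 (a = 3/(-27) = 3*(-1/27) = -1/9 ≈ -0.11111)
P(U, k) = U/(-4 + k)**2 (P(U, k) = U/((-4 + k)**2) = U/(-4 + k)**2)
j = -1211 (j = -3 + ((-721 - 105) - 382) = -3 + (-826 - 382) = -3 - 1208 = -1211)
c = 4/3969 (c = (7/(-4 - 3)**2 - 1/9)**2 = (7/(-7)**2 - 1/9)**2 = (7*(1/49) - 1/9)**2 = (1/7 - 1/9)**2 = (2/63)**2 = 4/3969 ≈ 0.0010078)
j/c = -1211/4/3969 = -1211*3969/4 = -4806459/4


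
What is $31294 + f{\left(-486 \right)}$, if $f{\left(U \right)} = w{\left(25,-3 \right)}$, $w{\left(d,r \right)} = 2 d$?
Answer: $31344$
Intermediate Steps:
$f{\left(U \right)} = 50$ ($f{\left(U \right)} = 2 \cdot 25 = 50$)
$31294 + f{\left(-486 \right)} = 31294 + 50 = 31344$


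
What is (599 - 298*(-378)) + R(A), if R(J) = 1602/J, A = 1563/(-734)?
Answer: 58607647/521 ≈ 1.1249e+5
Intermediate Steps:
A = -1563/734 (A = 1563*(-1/734) = -1563/734 ≈ -2.1294)
(599 - 298*(-378)) + R(A) = (599 - 298*(-378)) + 1602/(-1563/734) = (599 + 112644) + 1602*(-734/1563) = 113243 - 391956/521 = 58607647/521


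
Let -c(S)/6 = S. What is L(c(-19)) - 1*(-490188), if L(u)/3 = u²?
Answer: 529176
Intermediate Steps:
c(S) = -6*S
L(u) = 3*u²
L(c(-19)) - 1*(-490188) = 3*(-6*(-19))² - 1*(-490188) = 3*114² + 490188 = 3*12996 + 490188 = 38988 + 490188 = 529176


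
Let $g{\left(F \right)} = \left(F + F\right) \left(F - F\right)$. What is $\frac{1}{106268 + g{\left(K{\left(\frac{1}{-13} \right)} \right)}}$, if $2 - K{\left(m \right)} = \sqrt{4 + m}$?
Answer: $\frac{1}{106268} \approx 9.4102 \cdot 10^{-6}$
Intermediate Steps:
$K{\left(m \right)} = 2 - \sqrt{4 + m}$
$g{\left(F \right)} = 0$ ($g{\left(F \right)} = 2 F 0 = 0$)
$\frac{1}{106268 + g{\left(K{\left(\frac{1}{-13} \right)} \right)}} = \frac{1}{106268 + 0} = \frac{1}{106268}$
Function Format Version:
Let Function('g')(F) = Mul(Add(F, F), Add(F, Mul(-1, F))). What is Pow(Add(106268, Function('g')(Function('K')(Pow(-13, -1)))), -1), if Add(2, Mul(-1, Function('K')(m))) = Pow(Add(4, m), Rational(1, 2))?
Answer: Rational(1, 106268) ≈ 9.4102e-6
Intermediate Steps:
Function('K')(m) = Add(2, Mul(-1, Pow(Add(4, m), Rational(1, 2))))
Function('g')(F) = 0 (Function('g')(F) = Mul(Mul(2, F), 0) = 0)
Pow(Add(106268, Function('g')(Function('K')(Pow(-13, -1)))), -1) = Pow(Add(106268, 0), -1) = Pow(106268, -1) = Rational(1, 106268)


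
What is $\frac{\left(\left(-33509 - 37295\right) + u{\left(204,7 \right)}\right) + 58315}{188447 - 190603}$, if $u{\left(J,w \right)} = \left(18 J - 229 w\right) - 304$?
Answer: $\frac{383}{77} \approx 4.974$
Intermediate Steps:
$u{\left(J,w \right)} = -304 - 229 w + 18 J$ ($u{\left(J,w \right)} = \left(- 229 w + 18 J\right) - 304 = -304 - 229 w + 18 J$)
$\frac{\left(\left(-33509 - 37295\right) + u{\left(204,7 \right)}\right) + 58315}{188447 - 190603} = \frac{\left(\left(-33509 - 37295\right) - -1765\right) + 58315}{188447 - 190603} = \frac{\left(-70804 - -1765\right) + 58315}{-2156} = \left(\left(-70804 + 1765\right) + 58315\right) \left(- \frac{1}{2156}\right) = \left(-69039 + 58315\right) \left(- \frac{1}{2156}\right) = \left(-10724\right) \left(- \frac{1}{2156}\right) = \frac{383}{77}$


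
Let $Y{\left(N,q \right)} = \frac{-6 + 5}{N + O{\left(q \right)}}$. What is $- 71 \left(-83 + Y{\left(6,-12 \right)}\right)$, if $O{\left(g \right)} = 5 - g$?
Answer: $\frac{135610}{23} \approx 5896.1$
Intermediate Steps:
$Y{\left(N,q \right)} = - \frac{1}{5 + N - q}$ ($Y{\left(N,q \right)} = \frac{-6 + 5}{N - \left(-5 + q\right)} = - \frac{1}{5 + N - q}$)
$- 71 \left(-83 + Y{\left(6,-12 \right)}\right) = - 71 \left(-83 + \frac{1}{-5 - 12 - 6}\right) = - 71 \left(-83 + \frac{1}{-23}\right) = - 71 \left(-83 - \frac{1}{23}\right) = \left(-71\right) \left(- \frac{1910}{23}\right) = \frac{135610}{23}$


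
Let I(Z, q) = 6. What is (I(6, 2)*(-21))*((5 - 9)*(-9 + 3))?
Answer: -3024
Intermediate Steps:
(I(6, 2)*(-21))*((5 - 9)*(-9 + 3)) = (6*(-21))*((5 - 9)*(-9 + 3)) = -(-504)*(-6) = -126*24 = -3024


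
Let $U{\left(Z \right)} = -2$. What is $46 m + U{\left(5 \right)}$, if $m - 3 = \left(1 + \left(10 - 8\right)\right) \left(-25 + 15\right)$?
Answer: $-1244$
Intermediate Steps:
$m = -27$ ($m = 3 + \left(1 + \left(10 - 8\right)\right) \left(-25 + 15\right) = 3 + \left(1 + \left(10 - 8\right)\right) \left(-10\right) = 3 + \left(1 + 2\right) \left(-10\right) = 3 + 3 \left(-10\right) = 3 - 30 = -27$)
$46 m + U{\left(5 \right)} = 46 \left(-27\right) - 2 = -1242 - 2 = -1244$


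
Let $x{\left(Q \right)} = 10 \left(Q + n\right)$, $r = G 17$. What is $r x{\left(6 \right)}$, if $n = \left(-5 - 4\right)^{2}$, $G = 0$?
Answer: $0$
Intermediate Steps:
$r = 0$ ($r = 0 \cdot 17 = 0$)
$n = 81$ ($n = \left(-9\right)^{2} = 81$)
$x{\left(Q \right)} = 810 + 10 Q$ ($x{\left(Q \right)} = 10 \left(Q + 81\right) = 10 \left(81 + Q\right) = 810 + 10 Q$)
$r x{\left(6 \right)} = 0 \left(810 + 10 \cdot 6\right) = 0 \left(810 + 60\right) = 0 \cdot 870 = 0$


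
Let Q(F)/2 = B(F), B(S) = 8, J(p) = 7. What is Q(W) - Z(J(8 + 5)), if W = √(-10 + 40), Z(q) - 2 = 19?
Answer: -5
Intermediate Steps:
Z(q) = 21 (Z(q) = 2 + 19 = 21)
W = √30 ≈ 5.4772
Q(F) = 16 (Q(F) = 2*8 = 16)
Q(W) - Z(J(8 + 5)) = 16 - 1*21 = 16 - 21 = -5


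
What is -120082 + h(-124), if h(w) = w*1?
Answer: -120206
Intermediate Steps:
h(w) = w
-120082 + h(-124) = -120082 - 124 = -120206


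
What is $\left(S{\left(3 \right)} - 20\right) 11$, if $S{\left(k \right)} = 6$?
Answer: $-154$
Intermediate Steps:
$\left(S{\left(3 \right)} - 20\right) 11 = \left(6 - 20\right) 11 = \left(-14\right) 11 = -154$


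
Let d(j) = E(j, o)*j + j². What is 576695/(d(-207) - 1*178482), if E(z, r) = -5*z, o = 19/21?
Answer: -576695/349878 ≈ -1.6483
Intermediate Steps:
o = 19/21 (o = 19*(1/21) = 19/21 ≈ 0.90476)
d(j) = -4*j² (d(j) = (-5*j)*j + j² = -5*j² + j² = -4*j²)
576695/(d(-207) - 1*178482) = 576695/(-4*(-207)² - 1*178482) = 576695/(-4*42849 - 178482) = 576695/(-171396 - 178482) = 576695/(-349878) = 576695*(-1/349878) = -576695/349878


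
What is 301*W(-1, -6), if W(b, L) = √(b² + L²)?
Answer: 301*√37 ≈ 1830.9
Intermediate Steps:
W(b, L) = √(L² + b²)
301*W(-1, -6) = 301*√((-6)² + (-1)²) = 301*√(36 + 1) = 301*√37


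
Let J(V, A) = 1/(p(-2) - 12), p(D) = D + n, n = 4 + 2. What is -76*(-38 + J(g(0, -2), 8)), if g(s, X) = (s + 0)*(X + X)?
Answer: 5795/2 ≈ 2897.5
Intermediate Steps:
n = 6
p(D) = 6 + D (p(D) = D + 6 = 6 + D)
g(s, X) = 2*X*s (g(s, X) = s*(2*X) = 2*X*s)
J(V, A) = -⅛ (J(V, A) = 1/((6 - 2) - 12) = 1/(4 - 12) = 1/(-8) = -⅛)
-76*(-38 + J(g(0, -2), 8)) = -76*(-38 - ⅛) = -76*(-305/8) = 5795/2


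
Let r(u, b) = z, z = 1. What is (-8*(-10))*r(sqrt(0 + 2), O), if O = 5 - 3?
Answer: 80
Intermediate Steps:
O = 2
r(u, b) = 1
(-8*(-10))*r(sqrt(0 + 2), O) = -8*(-10)*1 = 80*1 = 80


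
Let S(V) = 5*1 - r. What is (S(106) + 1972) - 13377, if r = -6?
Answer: -11394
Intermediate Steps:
S(V) = 11 (S(V) = 5*1 - 1*(-6) = 5 + 6 = 11)
(S(106) + 1972) - 13377 = (11 + 1972) - 13377 = 1983 - 13377 = -11394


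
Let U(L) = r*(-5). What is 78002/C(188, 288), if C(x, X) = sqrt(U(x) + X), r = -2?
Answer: 39001*sqrt(298)/149 ≈ 4518.5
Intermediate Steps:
U(L) = 10 (U(L) = -2*(-5) = 10)
C(x, X) = sqrt(10 + X)
78002/C(188, 288) = 78002/(sqrt(10 + 288)) = 78002/(sqrt(298)) = 78002*(sqrt(298)/298) = 39001*sqrt(298)/149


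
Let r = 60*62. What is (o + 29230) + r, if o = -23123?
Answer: 9827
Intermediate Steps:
r = 3720
(o + 29230) + r = (-23123 + 29230) + 3720 = 6107 + 3720 = 9827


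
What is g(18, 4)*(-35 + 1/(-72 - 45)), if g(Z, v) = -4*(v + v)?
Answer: 131072/117 ≈ 1120.3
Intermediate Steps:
g(Z, v) = -8*v
g(18, 4)*(-35 + 1/(-72 - 45)) = (-8*4)*(-35 + 1/(-72 - 45)) = -32*(-35 + 1/(-117)) = -32*(-35 - 1/117) = -32*(-4096/117) = 131072/117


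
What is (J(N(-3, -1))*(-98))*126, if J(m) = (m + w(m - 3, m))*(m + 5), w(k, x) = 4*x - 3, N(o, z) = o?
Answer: 444528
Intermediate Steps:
w(k, x) = -3 + 4*x
J(m) = (-3 + 5*m)*(5 + m) (J(m) = (m + (-3 + 4*m))*(m + 5) = (-3 + 5*m)*(5 + m))
(J(N(-3, -1))*(-98))*126 = ((-15 + 5*(-3)² + 22*(-3))*(-98))*126 = ((-15 + 5*9 - 66)*(-98))*126 = ((-15 + 45 - 66)*(-98))*126 = -36*(-98)*126 = 3528*126 = 444528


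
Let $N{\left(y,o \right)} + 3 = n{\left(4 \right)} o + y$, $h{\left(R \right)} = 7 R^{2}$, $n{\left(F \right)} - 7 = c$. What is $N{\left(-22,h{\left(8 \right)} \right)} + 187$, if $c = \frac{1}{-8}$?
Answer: $3242$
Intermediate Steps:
$c = - \frac{1}{8} \approx -0.125$
$n{\left(F \right)} = \frac{55}{8}$ ($n{\left(F \right)} = 7 - \frac{1}{8} = \frac{55}{8}$)
$N{\left(y,o \right)} = -3 + y + \frac{55 o}{8}$ ($N{\left(y,o \right)} = -3 + \left(\frac{55 o}{8} + y\right) = -3 + \left(y + \frac{55 o}{8}\right) = -3 + y + \frac{55 o}{8}$)
$N{\left(-22,h{\left(8 \right)} \right)} + 187 = \left(-3 - 22 + \frac{55 \cdot 7 \cdot 8^{2}}{8}\right) + 187 = \left(-3 - 22 + \frac{55 \cdot 7 \cdot 64}{8}\right) + 187 = \left(-3 - 22 + \frac{55}{8} \cdot 448\right) + 187 = \left(-3 - 22 + 3080\right) + 187 = 3055 + 187 = 3242$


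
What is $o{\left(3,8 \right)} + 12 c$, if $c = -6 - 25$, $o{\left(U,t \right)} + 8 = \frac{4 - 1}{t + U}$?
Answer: $- \frac{4177}{11} \approx -379.73$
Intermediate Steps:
$o{\left(U,t \right)} = -8 + \frac{3}{U + t}$ ($o{\left(U,t \right)} = -8 + \frac{4 - 1}{t + U} = -8 + \frac{3}{U + t}$)
$c = -31$ ($c = -6 - 25 = -31$)
$o{\left(3,8 \right)} + 12 c = \frac{3 - 24 - 64}{3 + 8} + 12 \left(-31\right) = \frac{3 - 24 - 64}{11} - 372 = \frac{1}{11} \left(-85\right) - 372 = - \frac{85}{11} - 372 = - \frac{4177}{11}$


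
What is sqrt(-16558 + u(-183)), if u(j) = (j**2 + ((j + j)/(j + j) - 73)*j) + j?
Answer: 2*sqrt(7481) ≈ 172.99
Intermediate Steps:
u(j) = j**2 - 71*j (u(j) = (j**2 + ((2*j)/((2*j)) - 73)*j) + j = (j**2 + ((2*j)*(1/(2*j)) - 73)*j) + j = (j**2 + (1 - 73)*j) + j = (j**2 - 72*j) + j = j**2 - 71*j)
sqrt(-16558 + u(-183)) = sqrt(-16558 - 183*(-71 - 183)) = sqrt(-16558 - 183*(-254)) = sqrt(-16558 + 46482) = sqrt(29924) = 2*sqrt(7481)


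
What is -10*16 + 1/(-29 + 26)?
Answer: -481/3 ≈ -160.33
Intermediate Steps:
-10*16 + 1/(-29 + 26) = -160 + 1/(-3) = -160 - ⅓ = -481/3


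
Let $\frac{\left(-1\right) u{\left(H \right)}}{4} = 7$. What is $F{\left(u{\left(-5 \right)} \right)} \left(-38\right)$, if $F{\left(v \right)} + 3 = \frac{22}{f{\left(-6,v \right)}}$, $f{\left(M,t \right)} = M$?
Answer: $\frac{760}{3} \approx 253.33$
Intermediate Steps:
$u{\left(H \right)} = -28$ ($u{\left(H \right)} = \left(-4\right) 7 = -28$)
$F{\left(v \right)} = - \frac{20}{3}$ ($F{\left(v \right)} = -3 + \frac{22}{-6} = -3 + 22 \left(- \frac{1}{6}\right) = -3 - \frac{11}{3} = - \frac{20}{3}$)
$F{\left(u{\left(-5 \right)} \right)} \left(-38\right) = \left(- \frac{20}{3}\right) \left(-38\right) = \frac{760}{3}$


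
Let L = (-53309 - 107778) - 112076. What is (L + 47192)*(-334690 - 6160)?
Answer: 77022215350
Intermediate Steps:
L = -273163 (L = -161087 - 112076 = -273163)
(L + 47192)*(-334690 - 6160) = (-273163 + 47192)*(-334690 - 6160) = -225971*(-340850) = 77022215350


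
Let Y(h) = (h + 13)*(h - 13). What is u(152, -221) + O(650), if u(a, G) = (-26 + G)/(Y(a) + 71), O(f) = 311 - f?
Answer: -7799281/23006 ≈ -339.01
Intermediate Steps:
Y(h) = (-13 + h)*(13 + h) (Y(h) = (13 + h)*(-13 + h) = (-13 + h)*(13 + h))
u(a, G) = (-26 + G)/(-98 + a**2) (u(a, G) = (-26 + G)/((-169 + a**2) + 71) = (-26 + G)/(-98 + a**2))
u(152, -221) + O(650) = (-26 - 221)/(-98 + 152**2) + (311 - 1*650) = -247/(-98 + 23104) + (311 - 650) = -247/23006 - 339 = -7799281/23006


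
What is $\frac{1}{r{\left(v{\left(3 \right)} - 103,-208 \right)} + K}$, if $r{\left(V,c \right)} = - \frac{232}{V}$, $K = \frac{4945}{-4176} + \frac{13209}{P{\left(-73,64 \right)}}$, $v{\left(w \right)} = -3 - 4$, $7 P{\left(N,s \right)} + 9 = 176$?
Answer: $\frac{38356560}{21272379487} \approx 0.0018031$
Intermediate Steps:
$P{\left(N,s \right)} = \frac{167}{7}$ ($P{\left(N,s \right)} = - \frac{9}{7} + \frac{1}{7} \cdot 176 = - \frac{9}{7} + \frac{176}{7} = \frac{167}{7}$)
$v{\left(w \right)} = -7$ ($v{\left(w \right)} = -3 - 4 = -7$)
$K = \frac{385299673}{697392}$ ($K = \frac{4945}{-4176} + \frac{13209}{\frac{167}{7}} = 4945 \left(- \frac{1}{4176}\right) + 13209 \cdot \frac{7}{167} = - \frac{4945}{4176} + \frac{92463}{167} = \frac{385299673}{697392} \approx 552.49$)
$\frac{1}{r{\left(v{\left(3 \right)} - 103,-208 \right)} + K} = \frac{1}{- \frac{232}{-7 - 103} + \frac{385299673}{697392}} = \frac{1}{- \frac{232}{-110} + \frac{385299673}{697392}} = \frac{1}{\left(-232\right) \left(- \frac{1}{110}\right) + \frac{385299673}{697392}} = \frac{1}{\frac{116}{55} + \frac{385299673}{697392}} = \frac{1}{\frac{21272379487}{38356560}} = \frac{38356560}{21272379487}$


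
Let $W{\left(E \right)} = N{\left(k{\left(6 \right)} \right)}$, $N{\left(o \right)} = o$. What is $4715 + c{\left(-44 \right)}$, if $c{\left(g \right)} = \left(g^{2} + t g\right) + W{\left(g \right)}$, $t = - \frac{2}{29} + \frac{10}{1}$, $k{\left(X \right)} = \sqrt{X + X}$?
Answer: $\frac{180207}{29} + 2 \sqrt{3} \approx 6217.5$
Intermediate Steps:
$k{\left(X \right)} = \sqrt{2} \sqrt{X}$ ($k{\left(X \right)} = \sqrt{2 X} = \sqrt{2} \sqrt{X}$)
$t = \frac{288}{29}$ ($t = \left(-2\right) \frac{1}{29} + 10 \cdot 1 = - \frac{2}{29} + 10 = \frac{288}{29} \approx 9.931$)
$W{\left(E \right)} = 2 \sqrt{3}$ ($W{\left(E \right)} = \sqrt{2} \sqrt{6} = 2 \sqrt{3}$)
$c{\left(g \right)} = g^{2} + 2 \sqrt{3} + \frac{288 g}{29}$ ($c{\left(g \right)} = \left(g^{2} + \frac{288 g}{29}\right) + 2 \sqrt{3} = g^{2} + 2 \sqrt{3} + \frac{288 g}{29}$)
$4715 + c{\left(-44 \right)} = 4715 + \left(\left(-44\right)^{2} + 2 \sqrt{3} + \frac{288}{29} \left(-44\right)\right) = 4715 + \left(1936 + 2 \sqrt{3} - \frac{12672}{29}\right) = 4715 + \left(\frac{43472}{29} + 2 \sqrt{3}\right) = \frac{180207}{29} + 2 \sqrt{3}$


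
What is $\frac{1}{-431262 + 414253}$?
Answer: $- \frac{1}{17009} \approx -5.8792 \cdot 10^{-5}$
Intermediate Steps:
$\frac{1}{-431262 + 414253} = \frac{1}{-17009} = - \frac{1}{17009}$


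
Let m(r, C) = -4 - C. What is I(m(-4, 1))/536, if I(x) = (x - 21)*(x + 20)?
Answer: -195/268 ≈ -0.72761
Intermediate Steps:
I(x) = (-21 + x)*(20 + x)
I(m(-4, 1))/536 = (-420 + (-4 - 1*1)² - (-4 - 1*1))/536 = (-420 + (-4 - 1)² - (-4 - 1))*(1/536) = (-420 + (-5)² - 1*(-5))*(1/536) = (-420 + 25 + 5)*(1/536) = -390*1/536 = -195/268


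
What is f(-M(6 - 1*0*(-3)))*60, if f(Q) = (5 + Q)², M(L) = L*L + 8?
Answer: 91260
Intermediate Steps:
M(L) = 8 + L² (M(L) = L² + 8 = 8 + L²)
f(-M(6 - 1*0*(-3)))*60 = (5 - (8 + (6 - 1*0*(-3))²))²*60 = (5 - (8 + (6 + 0*(-3))²))²*60 = (5 - (8 + (6 + 0)²))²*60 = (5 - (8 + 6²))²*60 = (5 - (8 + 36))²*60 = (5 - 1*44)²*60 = (5 - 44)²*60 = (-39)²*60 = 1521*60 = 91260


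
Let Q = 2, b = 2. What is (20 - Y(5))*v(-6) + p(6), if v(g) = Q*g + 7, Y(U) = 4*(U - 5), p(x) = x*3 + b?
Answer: -80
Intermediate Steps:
p(x) = 2 + 3*x (p(x) = x*3 + 2 = 3*x + 2 = 2 + 3*x)
Y(U) = -20 + 4*U (Y(U) = 4*(-5 + U) = -20 + 4*U)
v(g) = 7 + 2*g (v(g) = 2*g + 7 = 7 + 2*g)
(20 - Y(5))*v(-6) + p(6) = (20 - (-20 + 4*5))*(7 + 2*(-6)) + (2 + 3*6) = (20 - (-20 + 20))*(7 - 12) + (2 + 18) = (20 - 1*0)*(-5) + 20 = (20 + 0)*(-5) + 20 = 20*(-5) + 20 = -100 + 20 = -80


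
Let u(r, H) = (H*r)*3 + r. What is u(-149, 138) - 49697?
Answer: -111532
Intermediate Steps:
u(r, H) = r + 3*H*r (u(r, H) = 3*H*r + r = r + 3*H*r)
u(-149, 138) - 49697 = -149*(1 + 3*138) - 49697 = -149*(1 + 414) - 49697 = -149*415 - 49697 = -61835 - 49697 = -111532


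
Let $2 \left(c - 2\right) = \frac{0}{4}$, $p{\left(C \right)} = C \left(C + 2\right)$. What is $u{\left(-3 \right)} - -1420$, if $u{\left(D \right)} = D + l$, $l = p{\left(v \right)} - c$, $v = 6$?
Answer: $1463$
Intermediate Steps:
$p{\left(C \right)} = C \left(2 + C\right)$
$c = 2$ ($c = 2 + \frac{0 \cdot \frac{1}{4}}{2} = 2 + \frac{1}{2} \cdot 0 = 2 + 0 = 2$)
$l = 46$ ($l = 6 \left(2 + 6\right) - 2 = 6 \cdot 8 - 2 = 48 - 2 = 46$)
$u{\left(D \right)} = 46 + D$ ($u{\left(D \right)} = D + 46 = 46 + D$)
$u{\left(-3 \right)} - -1420 = \left(46 - 3\right) - -1420 = 43 + 1420 = 1463$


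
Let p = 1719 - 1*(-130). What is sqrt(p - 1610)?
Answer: sqrt(239) ≈ 15.460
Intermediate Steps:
p = 1849 (p = 1719 + 130 = 1849)
sqrt(p - 1610) = sqrt(1849 - 1610) = sqrt(239)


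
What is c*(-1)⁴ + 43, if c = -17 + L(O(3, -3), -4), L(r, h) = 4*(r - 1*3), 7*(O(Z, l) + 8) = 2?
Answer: -118/7 ≈ -16.857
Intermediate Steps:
O(Z, l) = -54/7 (O(Z, l) = -8 + (⅐)*2 = -8 + 2/7 = -54/7)
L(r, h) = -12 + 4*r (L(r, h) = 4*(r - 3) = 4*(-3 + r) = -12 + 4*r)
c = -419/7 (c = -17 + (-12 + 4*(-54/7)) = -17 + (-12 - 216/7) = -17 - 300/7 = -419/7 ≈ -59.857)
c*(-1)⁴ + 43 = -419/7*(-1)⁴ + 43 = -419/7*1 + 43 = -419/7 + 43 = -118/7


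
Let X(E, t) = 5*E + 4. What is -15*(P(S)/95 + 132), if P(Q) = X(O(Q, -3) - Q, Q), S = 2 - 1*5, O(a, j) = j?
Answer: -37632/19 ≈ -1980.6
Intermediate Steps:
S = -3 (S = 2 - 5 = -3)
X(E, t) = 4 + 5*E
P(Q) = -11 - 5*Q (P(Q) = 4 + 5*(-3 - Q) = 4 + (-15 - 5*Q) = -11 - 5*Q)
-15*(P(S)/95 + 132) = -15*((-11 - 5*(-3))/95 + 132) = -15*((-11 + 15)*(1/95) + 132) = -15*(4*(1/95) + 132) = -15*(4/95 + 132) = -15*12544/95 = -37632/19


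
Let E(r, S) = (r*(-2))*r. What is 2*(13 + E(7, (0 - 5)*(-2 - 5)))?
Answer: -170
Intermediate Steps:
E(r, S) = -2*r² (E(r, S) = (-2*r)*r = -2*r²)
2*(13 + E(7, (0 - 5)*(-2 - 5))) = 2*(13 - 2*7²) = 2*(13 - 2*49) = 2*(13 - 98) = 2*(-85) = -170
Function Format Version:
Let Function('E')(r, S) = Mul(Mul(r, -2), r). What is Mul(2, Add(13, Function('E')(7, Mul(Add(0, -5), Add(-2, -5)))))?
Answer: -170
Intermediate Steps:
Function('E')(r, S) = Mul(-2, Pow(r, 2)) (Function('E')(r, S) = Mul(Mul(-2, r), r) = Mul(-2, Pow(r, 2)))
Mul(2, Add(13, Function('E')(7, Mul(Add(0, -5), Add(-2, -5))))) = Mul(2, Add(13, Mul(-2, Pow(7, 2)))) = Mul(2, Add(13, Mul(-2, 49))) = Mul(2, Add(13, -98)) = Mul(2, -85) = -170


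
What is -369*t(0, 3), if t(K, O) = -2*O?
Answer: 2214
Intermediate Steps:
-369*t(0, 3) = -(-738)*3 = -369*(-6) = 2214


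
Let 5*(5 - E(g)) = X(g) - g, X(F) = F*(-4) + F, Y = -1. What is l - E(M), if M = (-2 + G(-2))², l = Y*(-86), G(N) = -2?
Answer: 341/5 ≈ 68.200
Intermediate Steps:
X(F) = -3*F (X(F) = -4*F + F = -3*F)
l = 86 (l = -1*(-86) = 86)
M = 16 (M = (-2 - 2)² = (-4)² = 16)
E(g) = 5 + 4*g/5 (E(g) = 5 - (-3*g - g)/5 = 5 - (-4)*g/5 = 5 + 4*g/5)
l - E(M) = 86 - (5 + (⅘)*16) = 86 - (5 + 64/5) = 86 - 1*89/5 = 86 - 89/5 = 341/5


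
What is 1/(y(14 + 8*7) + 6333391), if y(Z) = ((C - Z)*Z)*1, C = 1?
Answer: 1/6328561 ≈ 1.5801e-7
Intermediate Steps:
y(Z) = Z*(1 - Z) (y(Z) = ((1 - Z)*Z)*1 = (Z*(1 - Z))*1 = Z*(1 - Z))
1/(y(14 + 8*7) + 6333391) = 1/((14 + 8*7)*(1 - (14 + 8*7)) + 6333391) = 1/((14 + 56)*(1 - (14 + 56)) + 6333391) = 1/(70*(1 - 1*70) + 6333391) = 1/(70*(1 - 70) + 6333391) = 1/(70*(-69) + 6333391) = 1/(-4830 + 6333391) = 1/6328561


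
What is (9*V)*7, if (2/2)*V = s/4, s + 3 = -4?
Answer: -441/4 ≈ -110.25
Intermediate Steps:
s = -7 (s = -3 - 4 = -7)
V = -7/4 ≈ -1.7500
(9*V)*7 = (9*(-7/4))*7 = -63/4*7 = -441/4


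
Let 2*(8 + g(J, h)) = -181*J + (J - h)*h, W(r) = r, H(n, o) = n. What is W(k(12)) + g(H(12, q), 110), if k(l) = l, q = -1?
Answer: -6472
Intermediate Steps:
g(J, h) = -8 - 181*J/2 + h*(J - h)/2 (g(J, h) = -8 + (-181*J + (J - h)*h)/2 = -8 + (-181*J + h*(J - h))/2 = -8 + (-181*J/2 + h*(J - h)/2) = -8 - 181*J/2 + h*(J - h)/2)
W(k(12)) + g(H(12, q), 110) = 12 + (-8 - 181/2*12 - 1/2*110**2 + (1/2)*12*110) = 12 + (-8 - 1086 - 1/2*12100 + 660) = 12 + (-8 - 1086 - 6050 + 660) = 12 - 6484 = -6472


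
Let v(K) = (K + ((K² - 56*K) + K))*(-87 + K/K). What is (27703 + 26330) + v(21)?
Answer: 113631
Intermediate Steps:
v(K) = -86*K² + 4644*K (v(K) = (K + (K² - 55*K))*(-87 + 1) = (K² - 54*K)*(-86) = -86*K² + 4644*K)
(27703 + 26330) + v(21) = (27703 + 26330) + 86*21*(54 - 1*21) = 54033 + 86*21*(54 - 21) = 54033 + 86*21*33 = 54033 + 59598 = 113631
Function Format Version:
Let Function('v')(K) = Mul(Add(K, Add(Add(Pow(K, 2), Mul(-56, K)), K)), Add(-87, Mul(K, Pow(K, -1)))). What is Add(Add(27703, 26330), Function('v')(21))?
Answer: 113631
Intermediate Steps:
Function('v')(K) = Add(Mul(-86, Pow(K, 2)), Mul(4644, K)) (Function('v')(K) = Mul(Add(K, Add(Pow(K, 2), Mul(-55, K))), Add(-87, 1)) = Mul(Add(Pow(K, 2), Mul(-54, K)), -86) = Add(Mul(-86, Pow(K, 2)), Mul(4644, K)))
Add(Add(27703, 26330), Function('v')(21)) = Add(Add(27703, 26330), Mul(86, 21, Add(54, Mul(-1, 21)))) = Add(54033, Mul(86, 21, Add(54, -21))) = Add(54033, Mul(86, 21, 33)) = Add(54033, 59598) = 113631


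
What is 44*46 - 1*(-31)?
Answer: 2055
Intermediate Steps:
44*46 - 1*(-31) = 2024 + 31 = 2055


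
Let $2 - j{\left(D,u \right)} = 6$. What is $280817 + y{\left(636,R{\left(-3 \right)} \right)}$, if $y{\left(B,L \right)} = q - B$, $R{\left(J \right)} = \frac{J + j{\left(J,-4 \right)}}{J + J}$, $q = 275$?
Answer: $280456$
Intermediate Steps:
$j{\left(D,u \right)} = -4$ ($j{\left(D,u \right)} = 2 - 6 = -4$)
$R{\left(J \right)} = \frac{-4 + J}{2 J}$ ($R{\left(J \right)} = \frac{J - 4}{J + J} = \frac{-4 + J}{2 J}$)
$y{\left(B,L \right)} = 275 - B$
$280817 + y{\left(636,R{\left(-3 \right)} \right)} = 280817 + \left(275 - 636\right) = 280817 - 361 = 280456$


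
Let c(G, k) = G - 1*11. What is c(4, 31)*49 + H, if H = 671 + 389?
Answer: 717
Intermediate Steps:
c(G, k) = -11 + G (c(G, k) = G - 11 = -11 + G)
H = 1060
c(4, 31)*49 + H = (-11 + 4)*49 + 1060 = -7*49 + 1060 = -343 + 1060 = 717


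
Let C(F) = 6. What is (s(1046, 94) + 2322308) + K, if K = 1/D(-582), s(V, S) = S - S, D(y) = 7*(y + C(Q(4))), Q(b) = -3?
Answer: 9363545855/4032 ≈ 2.3223e+6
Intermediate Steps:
D(y) = 42 + 7*y (D(y) = 7*(y + 6) = 7*(6 + y) = 42 + 7*y)
s(V, S) = 0
K = -1/4032 (K = 1/(42 + 7*(-582)) = 1/(42 - 4074) = 1/(-4032) = -1/4032 ≈ -0.00024802)
(s(1046, 94) + 2322308) + K = (0 + 2322308) - 1/4032 = 2322308 - 1/4032 = 9363545855/4032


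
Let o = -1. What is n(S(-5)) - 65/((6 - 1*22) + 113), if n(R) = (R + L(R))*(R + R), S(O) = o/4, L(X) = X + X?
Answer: -229/776 ≈ -0.29510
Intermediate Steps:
L(X) = 2*X
S(O) = -¼ (S(O) = -1/4 = -1*¼ = -¼)
n(R) = 6*R² (n(R) = (R + 2*R)*(R + R) = (3*R)*(2*R) = 6*R²)
n(S(-5)) - 65/((6 - 1*22) + 113) = 6*(-¼)² - 65/((6 - 1*22) + 113) = 6*(1/16) - 65/((6 - 22) + 113) = 3/8 - 65/(-16 + 113) = 3/8 - 65/97 = -229/776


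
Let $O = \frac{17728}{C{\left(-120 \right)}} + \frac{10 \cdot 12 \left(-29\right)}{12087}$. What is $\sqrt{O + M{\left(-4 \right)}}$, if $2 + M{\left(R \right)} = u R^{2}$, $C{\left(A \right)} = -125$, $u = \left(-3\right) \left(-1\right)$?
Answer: $\frac{i \sqrt{975105872490}}{100725} \approx 9.8037 i$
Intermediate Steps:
$u = 3$
$M{\left(R \right)} = -2 + 3 R^{2}$
$O = - \frac{71571112}{503625}$ ($O = \frac{17728}{-125} + \frac{10 \cdot 12 \left(-29\right)}{12087} = 17728 \left(- \frac{1}{125}\right) + 120 \left(-29\right) \frac{1}{12087} = - \frac{17728}{125} - \frac{1160}{4029} = - \frac{71571112}{503625} \approx -142.11$)
$\sqrt{O + M{\left(-4 \right)}} = \sqrt{- \frac{71571112}{503625} - \left(2 - 3 \left(-4\right)^{2}\right)} = \sqrt{- \frac{71571112}{503625} + \left(-2 + 3 \cdot 16\right)} = \sqrt{- \frac{71571112}{503625} + \left(-2 + 48\right)} = \sqrt{- \frac{71571112}{503625} + 46} = \sqrt{- \frac{48404362}{503625}} = \frac{i \sqrt{975105872490}}{100725}$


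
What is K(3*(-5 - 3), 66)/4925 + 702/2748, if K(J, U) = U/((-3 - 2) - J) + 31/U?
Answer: 36242548/141429255 ≈ 0.25626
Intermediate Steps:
K(J, U) = 31/U + U/(-5 - J) (K(J, U) = U/(-5 - J) + 31/U = 31/U + U/(-5 - J))
K(3*(-5 - 3), 66)/4925 + 702/2748 = ((155 - 1*66² + 31*(3*(-5 - 3)))/(66*(5 + 3*(-5 - 3))))/4925 + 702/2748 = ((155 - 1*4356 + 31*(3*(-8)))/(66*(5 + 3*(-8))))*(1/4925) + 702*(1/2748) = ((155 - 4356 + 31*(-24))/(66*(5 - 24)))*(1/4925) + 117/458 = ((1/66)*(155 - 4356 - 744)/(-19))*(1/4925) + 117/458 = ((1/66)*(-1/19)*(-4945))*(1/4925) + 117/458 = (4945/1254)*(1/4925) + 117/458 = 989/1235190 + 117/458 = 36242548/141429255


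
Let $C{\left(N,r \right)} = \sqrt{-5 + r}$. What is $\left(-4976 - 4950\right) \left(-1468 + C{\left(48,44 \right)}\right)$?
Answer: $14571368 - 9926 \sqrt{39} \approx 1.4509 \cdot 10^{7}$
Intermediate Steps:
$\left(-4976 - 4950\right) \left(-1468 + C{\left(48,44 \right)}\right) = \left(-4976 - 4950\right) \left(-1468 + \sqrt{-5 + 44}\right) = - 9926 \left(-1468 + \sqrt{39}\right) = 14571368 - 9926 \sqrt{39}$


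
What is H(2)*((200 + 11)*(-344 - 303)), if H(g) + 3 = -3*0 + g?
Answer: 136517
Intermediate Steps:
H(g) = -3 + g (H(g) = -3 + (-3*0 + g) = -3 + (0 + g) = -3 + g)
H(2)*((200 + 11)*(-344 - 303)) = (-3 + 2)*((200 + 11)*(-344 - 303)) = -211*(-647) = -1*(-136517) = 136517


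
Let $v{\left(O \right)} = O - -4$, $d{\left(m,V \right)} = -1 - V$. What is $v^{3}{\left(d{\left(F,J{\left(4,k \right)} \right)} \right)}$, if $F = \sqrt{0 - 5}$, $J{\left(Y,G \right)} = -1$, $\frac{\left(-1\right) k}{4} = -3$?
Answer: $64$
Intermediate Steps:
$k = 12$ ($k = \left(-4\right) \left(-3\right) = 12$)
$F = i \sqrt{5}$ ($F = \sqrt{-5} = i \sqrt{5} \approx 2.2361 i$)
$v{\left(O \right)} = 4 + O$ ($v{\left(O \right)} = O + 4 = 4 + O$)
$v^{3}{\left(d{\left(F,J{\left(4,k \right)} \right)} \right)} = \left(4 - 0\right)^{3} = \left(4 + \left(-1 + 1\right)\right)^{3} = \left(4 + 0\right)^{3} = 4^{3} = 64$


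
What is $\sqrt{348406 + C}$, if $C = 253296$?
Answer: $\sqrt{601702} \approx 775.69$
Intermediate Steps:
$\sqrt{348406 + C} = \sqrt{348406 + 253296} = \sqrt{601702}$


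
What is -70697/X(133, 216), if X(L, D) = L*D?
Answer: -70697/28728 ≈ -2.4609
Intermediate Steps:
X(L, D) = D*L
-70697/X(133, 216) = -70697/(216*133) = -70697/28728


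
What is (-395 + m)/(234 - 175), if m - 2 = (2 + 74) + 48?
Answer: -269/59 ≈ -4.5593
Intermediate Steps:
m = 126 (m = 2 + ((2 + 74) + 48) = 2 + (76 + 48) = 2 + 124 = 126)
(-395 + m)/(234 - 175) = (-395 + 126)/(234 - 175) = -269/59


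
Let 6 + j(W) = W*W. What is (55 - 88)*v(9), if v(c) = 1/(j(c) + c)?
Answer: -11/28 ≈ -0.39286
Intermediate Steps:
j(W) = -6 + W² (j(W) = -6 + W*W = -6 + W²)
v(c) = 1/(-6 + c + c²) (v(c) = 1/((-6 + c²) + c) = 1/(-6 + c + c²))
(55 - 88)*v(9) = (55 - 88)/(-6 + 9 + 9²) = -33/(-6 + 9 + 81) = -33/84 = -33*1/84 = -11/28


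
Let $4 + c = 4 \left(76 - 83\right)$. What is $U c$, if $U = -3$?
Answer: $96$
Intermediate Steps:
$c = -32$ ($c = -4 + 4 \left(76 - 83\right) = -4 + 4 \left(-7\right) = -4 - 28 = -32$)
$U c = \left(-3\right) \left(-32\right) = 96$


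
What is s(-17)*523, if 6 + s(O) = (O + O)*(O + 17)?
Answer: -3138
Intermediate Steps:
s(O) = -6 + 2*O*(17 + O) (s(O) = -6 + (O + O)*(O + 17) = -6 + (2*O)*(17 + O) = -6 + 2*O*(17 + O))
s(-17)*523 = (-6 + 2*(-17)² + 34*(-17))*523 = (-6 + 2*289 - 578)*523 = (-6 + 578 - 578)*523 = -6*523 = -3138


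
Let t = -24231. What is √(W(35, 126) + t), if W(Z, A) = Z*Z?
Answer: I*√23006 ≈ 151.68*I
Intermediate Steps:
W(Z, A) = Z²
√(W(35, 126) + t) = √(35² - 24231) = √(1225 - 24231) = √(-23006) = I*√23006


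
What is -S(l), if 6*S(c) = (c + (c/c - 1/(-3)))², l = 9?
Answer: -961/54 ≈ -17.796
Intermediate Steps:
S(c) = (4/3 + c)²/6 (S(c) = (c + (c/c - 1/(-3)))²/6 = (c + (1 - 1*(-⅓)))²/6 = (c + (1 + ⅓))²/6 = (c + 4/3)²/6 = (4/3 + c)²/6)
-S(l) = -(4 + 3*9)²/54 = -(4 + 27)²/54 = -31²/54 = -961/54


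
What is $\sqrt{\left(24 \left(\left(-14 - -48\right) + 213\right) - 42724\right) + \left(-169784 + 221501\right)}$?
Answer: $\sqrt{14921} \approx 122.15$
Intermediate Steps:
$\sqrt{\left(24 \left(\left(-14 - -48\right) + 213\right) - 42724\right) + \left(-169784 + 221501\right)} = \sqrt{\left(24 \left(\left(-14 + 48\right) + 213\right) - 42724\right) + 51717} = \sqrt{\left(24 \left(34 + 213\right) - 42724\right) + 51717} = \sqrt{\left(24 \cdot 247 - 42724\right) + 51717} = \sqrt{\left(5928 - 42724\right) + 51717} = \sqrt{-36796 + 51717} = \sqrt{14921}$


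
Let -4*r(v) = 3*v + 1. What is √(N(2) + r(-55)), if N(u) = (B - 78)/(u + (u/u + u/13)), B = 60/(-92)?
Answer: √14282678/943 ≈ 4.0077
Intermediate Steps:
B = -15/23 (B = 60*(-1/92) = -15/23 ≈ -0.65217)
r(v) = -¼ - 3*v/4 (r(v) = -(3*v + 1)/4 = -(1 + 3*v)/4 = -¼ - 3*v/4)
N(u) = -1809/(23*(1 + 14*u/13)) (N(u) = (-15/23 - 78)/(u + (u/u + u/13)) = -1809/(23*(u + (1 + u*(1/13)))) = -1809/(23*(u + (1 + u/13))) = -1809/(23*(1 + 14*u/13)))
√(N(2) + r(-55)) = √(-23517/(299 + 322*2) + (-¼ - ¾*(-55))) = √(-23517/(299 + 644) + (-¼ + 165/4)) = √(-23517/943 + 41) = √(15146/943) = √14282678/943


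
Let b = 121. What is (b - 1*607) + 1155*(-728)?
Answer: -841326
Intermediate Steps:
(b - 1*607) + 1155*(-728) = (121 - 1*607) + 1155*(-728) = (121 - 607) - 840840 = -486 - 840840 = -841326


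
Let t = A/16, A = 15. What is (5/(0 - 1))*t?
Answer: -75/16 ≈ -4.6875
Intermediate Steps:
t = 15/16 ≈ 0.93750
(5/(0 - 1))*t = (5/(0 - 1))*(15/16) = (5/(-1))*(15/16) = -1*5*(15/16) = -5*15/16 = -75/16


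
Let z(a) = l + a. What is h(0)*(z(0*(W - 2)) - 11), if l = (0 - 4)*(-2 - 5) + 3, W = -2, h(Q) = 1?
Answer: 20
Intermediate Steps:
l = 31 (l = -4*(-7) + 3 = 28 + 3 = 31)
z(a) = 31 + a
h(0)*(z(0*(W - 2)) - 11) = 1*((31 + 0*(-2 - 2)) - 11) = 1*((31 + 0*(-4)) - 11) = 1*((31 + 0) - 11) = 1*(31 - 11) = 1*20 = 20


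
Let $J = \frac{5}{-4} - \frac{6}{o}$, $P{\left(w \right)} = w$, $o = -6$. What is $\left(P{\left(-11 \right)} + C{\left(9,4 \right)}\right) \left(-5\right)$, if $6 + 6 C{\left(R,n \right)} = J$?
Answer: $\frac{1445}{24} \approx 60.208$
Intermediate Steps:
$J = - \frac{1}{4}$ ($J = \frac{5}{-4} - \frac{6}{-6} = 5 \left(- \frac{1}{4}\right) - -1 = - \frac{5}{4} + 1 = - \frac{1}{4} \approx -0.25$)
$C{\left(R,n \right)} = - \frac{25}{24}$ ($C{\left(R,n \right)} = -1 + \frac{1}{6} \left(- \frac{1}{4}\right) = -1 - \frac{1}{24} = - \frac{25}{24}$)
$\left(P{\left(-11 \right)} + C{\left(9,4 \right)}\right) \left(-5\right) = \left(-11 - \frac{25}{24}\right) \left(-5\right) = \left(- \frac{289}{24}\right) \left(-5\right) = \frac{1445}{24}$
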